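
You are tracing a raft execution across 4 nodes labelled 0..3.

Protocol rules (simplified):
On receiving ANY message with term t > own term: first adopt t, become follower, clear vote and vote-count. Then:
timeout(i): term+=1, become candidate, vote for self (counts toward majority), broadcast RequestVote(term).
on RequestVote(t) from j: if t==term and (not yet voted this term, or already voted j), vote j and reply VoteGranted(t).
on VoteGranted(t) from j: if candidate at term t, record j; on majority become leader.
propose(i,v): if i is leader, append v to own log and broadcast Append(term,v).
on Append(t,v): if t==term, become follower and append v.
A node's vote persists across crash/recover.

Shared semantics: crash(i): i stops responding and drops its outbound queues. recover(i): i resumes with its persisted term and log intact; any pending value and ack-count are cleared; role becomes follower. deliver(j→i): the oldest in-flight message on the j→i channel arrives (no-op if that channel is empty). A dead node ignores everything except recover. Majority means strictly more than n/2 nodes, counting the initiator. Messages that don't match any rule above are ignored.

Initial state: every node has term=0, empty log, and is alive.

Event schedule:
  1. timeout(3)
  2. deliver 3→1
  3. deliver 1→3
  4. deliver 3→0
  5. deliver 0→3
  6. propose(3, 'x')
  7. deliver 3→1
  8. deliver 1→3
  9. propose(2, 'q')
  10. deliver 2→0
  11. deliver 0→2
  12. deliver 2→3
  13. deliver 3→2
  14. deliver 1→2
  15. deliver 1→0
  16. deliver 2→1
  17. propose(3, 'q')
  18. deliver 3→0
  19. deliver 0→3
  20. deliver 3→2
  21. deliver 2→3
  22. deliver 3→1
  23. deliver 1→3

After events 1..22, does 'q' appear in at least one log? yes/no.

yes

1. timeout(3):  <3:cand t1 ->
2. deliver 3→1:  <1:foll t1 ->
3. deliver 1→3:  nop
4. deliver 3→0:  <0:foll t1 ->
5. deliver 0→3:  <3:lead t1 ->
6. propose(3,'x'):  <3:lead t1 x>
7. deliver 3→1:  <1:foll t1 x>
8. deliver 1→3:  nop
9. propose(2,'q'):  nop
10. deliver 2→0:  nop
11. deliver 0→2:  nop
12. deliver 2→3:  nop
13. deliver 3→2:  <2:foll t1 ->
14. deliver 1→2:  nop
15. deliver 1→0:  nop
16. deliver 2→1:  nop
17. propose(3,'q'):  <3:lead t1 x,q>
18. deliver 3→0:  <0:foll t1 x>
19. deliver 0→3:  nop
20. deliver 3→2:  <2:foll t1 x>
21. deliver 2→3:  nop
22. deliver 3→1:  <1:foll t1 x,q>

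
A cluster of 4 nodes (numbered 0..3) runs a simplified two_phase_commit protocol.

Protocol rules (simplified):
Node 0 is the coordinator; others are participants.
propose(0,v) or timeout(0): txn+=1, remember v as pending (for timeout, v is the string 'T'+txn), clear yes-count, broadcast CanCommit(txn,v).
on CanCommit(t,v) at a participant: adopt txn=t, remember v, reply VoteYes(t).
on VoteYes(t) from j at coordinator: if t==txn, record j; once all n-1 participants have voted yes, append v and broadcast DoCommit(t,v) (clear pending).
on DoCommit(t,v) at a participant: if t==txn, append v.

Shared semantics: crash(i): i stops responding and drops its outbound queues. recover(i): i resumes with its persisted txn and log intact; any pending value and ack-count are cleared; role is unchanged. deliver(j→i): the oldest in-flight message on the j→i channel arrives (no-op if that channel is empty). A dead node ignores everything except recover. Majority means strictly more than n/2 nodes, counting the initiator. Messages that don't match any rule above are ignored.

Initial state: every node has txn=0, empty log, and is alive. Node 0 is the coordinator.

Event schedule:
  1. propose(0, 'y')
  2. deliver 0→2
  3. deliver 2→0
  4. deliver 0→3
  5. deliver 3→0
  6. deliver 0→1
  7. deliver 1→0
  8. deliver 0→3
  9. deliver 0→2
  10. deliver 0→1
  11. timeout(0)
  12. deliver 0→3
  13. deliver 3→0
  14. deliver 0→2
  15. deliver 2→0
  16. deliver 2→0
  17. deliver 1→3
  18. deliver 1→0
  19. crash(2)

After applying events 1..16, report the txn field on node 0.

after 1 — propose(0,'y'): n0:coor/t1/[-]
after 2 — deliver 0→2: n2:part/t1/[-]
after 3 — deliver 2→0: ·
after 4 — deliver 0→3: n3:part/t1/[-]
after 5 — deliver 3→0: ·
after 6 — deliver 0→1: n1:part/t1/[-]
after 7 — deliver 1→0: n0:coor/t1/[y]
after 8 — deliver 0→3: n3:part/t1/[y]
after 9 — deliver 0→2: n2:part/t1/[y]
after 10 — deliver 0→1: n1:part/t1/[y]
after 11 — timeout(0): n0:coor/t2/[y]
after 12 — deliver 0→3: n3:part/t2/[y]
after 13 — deliver 3→0: ·
after 14 — deliver 0→2: n2:part/t2/[y]
after 15 — deliver 2→0: ·
after 16 — deliver 2→0: ·

2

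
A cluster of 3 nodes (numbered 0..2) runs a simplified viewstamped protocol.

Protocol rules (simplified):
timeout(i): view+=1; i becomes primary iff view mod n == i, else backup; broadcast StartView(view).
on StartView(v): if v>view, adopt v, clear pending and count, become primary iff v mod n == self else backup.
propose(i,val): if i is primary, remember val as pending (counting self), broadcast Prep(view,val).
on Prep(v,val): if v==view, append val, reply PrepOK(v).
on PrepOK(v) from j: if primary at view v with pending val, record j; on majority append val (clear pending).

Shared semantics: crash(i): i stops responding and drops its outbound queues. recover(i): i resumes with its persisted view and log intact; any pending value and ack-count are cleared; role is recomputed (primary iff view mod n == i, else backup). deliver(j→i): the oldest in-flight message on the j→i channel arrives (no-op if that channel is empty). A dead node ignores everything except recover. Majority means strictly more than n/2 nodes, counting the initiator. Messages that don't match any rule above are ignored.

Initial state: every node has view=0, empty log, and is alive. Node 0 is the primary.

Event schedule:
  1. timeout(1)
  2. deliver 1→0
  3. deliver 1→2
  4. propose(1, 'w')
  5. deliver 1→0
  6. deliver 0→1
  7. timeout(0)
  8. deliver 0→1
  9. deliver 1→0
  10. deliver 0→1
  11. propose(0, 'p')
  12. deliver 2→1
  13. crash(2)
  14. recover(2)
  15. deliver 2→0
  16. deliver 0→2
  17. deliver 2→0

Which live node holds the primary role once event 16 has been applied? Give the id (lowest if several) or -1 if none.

step 1 timeout(1): 1={prim,v=1,log=-}
step 2 deliver 1→0: 0={back,v=1,log=-}
step 3 deliver 1→2: 2={back,v=1,log=-}
step 4 propose(1,'w'): —
step 5 deliver 1→0: 0={back,v=1,log=w}
step 6 deliver 0→1: 1={prim,v=1,log=w}
step 7 timeout(0): 0={back,v=2,log=w}
step 8 deliver 0→1: 1={back,v=2,log=w}
step 9 deliver 1→0: —
step 10 deliver 0→1: —
step 11 propose(0,'p'): —
step 12 deliver 2→1: —
step 13 crash(2): 2={✗back,v=1,log=-}
step 14 recover(2): 2={back,v=1,log=-}
step 15 deliver 2→0: —
step 16 deliver 0→2: 2={prim,v=2,log=-}

2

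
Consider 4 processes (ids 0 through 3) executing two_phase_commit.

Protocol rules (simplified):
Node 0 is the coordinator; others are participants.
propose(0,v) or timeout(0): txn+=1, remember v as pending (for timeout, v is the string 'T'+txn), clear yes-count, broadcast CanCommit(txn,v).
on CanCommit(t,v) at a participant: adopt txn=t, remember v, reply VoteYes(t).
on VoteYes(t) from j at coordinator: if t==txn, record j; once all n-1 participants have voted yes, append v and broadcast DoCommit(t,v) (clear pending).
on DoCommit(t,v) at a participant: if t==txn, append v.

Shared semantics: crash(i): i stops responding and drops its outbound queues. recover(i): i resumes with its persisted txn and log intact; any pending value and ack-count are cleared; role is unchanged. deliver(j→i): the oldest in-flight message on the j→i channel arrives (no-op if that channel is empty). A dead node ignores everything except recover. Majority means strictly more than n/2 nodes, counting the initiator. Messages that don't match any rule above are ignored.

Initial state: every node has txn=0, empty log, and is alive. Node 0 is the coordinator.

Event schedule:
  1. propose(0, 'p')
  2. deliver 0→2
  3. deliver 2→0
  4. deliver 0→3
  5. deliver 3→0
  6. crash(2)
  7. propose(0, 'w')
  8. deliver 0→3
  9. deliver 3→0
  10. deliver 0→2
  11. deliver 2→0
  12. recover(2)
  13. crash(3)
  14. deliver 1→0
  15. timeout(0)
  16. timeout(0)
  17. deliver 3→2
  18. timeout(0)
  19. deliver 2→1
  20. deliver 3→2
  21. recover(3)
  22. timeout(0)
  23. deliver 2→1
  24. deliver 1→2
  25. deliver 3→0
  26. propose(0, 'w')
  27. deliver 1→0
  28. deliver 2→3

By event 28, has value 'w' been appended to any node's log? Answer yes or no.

after 1 — propose(0,'p'): n0:coor/t1/[-]
after 2 — deliver 0→2: n2:part/t1/[-]
after 3 — deliver 2→0: ·
after 4 — deliver 0→3: n3:part/t1/[-]
after 5 — deliver 3→0: ·
after 6 — crash(2): n2:✗part/t1/[-]
after 7 — propose(0,'w'): n0:coor/t2/[-]
after 8 — deliver 0→3: n3:part/t2/[-]
after 9 — deliver 3→0: ·
after 10 — deliver 0→2: ·
after 11 — deliver 2→0: ·
after 12 — recover(2): n2:part/t1/[-]
after 13 — crash(3): n3:✗part/t2/[-]
after 14 — deliver 1→0: ·
after 15 — timeout(0): n0:coor/t3/[-]
after 16 — timeout(0): n0:coor/t4/[-]
after 17 — deliver 3→2: ·
after 18 — timeout(0): n0:coor/t5/[-]
after 19 — deliver 2→1: ·
after 20 — deliver 3→2: ·
after 21 — recover(3): n3:part/t2/[-]
after 22 — timeout(0): n0:coor/t6/[-]
after 23 — deliver 2→1: ·
after 24 — deliver 1→2: ·
after 25 — deliver 3→0: ·
after 26 — propose(0,'w'): n0:coor/t7/[-]
after 27 — deliver 1→0: ·
after 28 — deliver 2→3: ·

no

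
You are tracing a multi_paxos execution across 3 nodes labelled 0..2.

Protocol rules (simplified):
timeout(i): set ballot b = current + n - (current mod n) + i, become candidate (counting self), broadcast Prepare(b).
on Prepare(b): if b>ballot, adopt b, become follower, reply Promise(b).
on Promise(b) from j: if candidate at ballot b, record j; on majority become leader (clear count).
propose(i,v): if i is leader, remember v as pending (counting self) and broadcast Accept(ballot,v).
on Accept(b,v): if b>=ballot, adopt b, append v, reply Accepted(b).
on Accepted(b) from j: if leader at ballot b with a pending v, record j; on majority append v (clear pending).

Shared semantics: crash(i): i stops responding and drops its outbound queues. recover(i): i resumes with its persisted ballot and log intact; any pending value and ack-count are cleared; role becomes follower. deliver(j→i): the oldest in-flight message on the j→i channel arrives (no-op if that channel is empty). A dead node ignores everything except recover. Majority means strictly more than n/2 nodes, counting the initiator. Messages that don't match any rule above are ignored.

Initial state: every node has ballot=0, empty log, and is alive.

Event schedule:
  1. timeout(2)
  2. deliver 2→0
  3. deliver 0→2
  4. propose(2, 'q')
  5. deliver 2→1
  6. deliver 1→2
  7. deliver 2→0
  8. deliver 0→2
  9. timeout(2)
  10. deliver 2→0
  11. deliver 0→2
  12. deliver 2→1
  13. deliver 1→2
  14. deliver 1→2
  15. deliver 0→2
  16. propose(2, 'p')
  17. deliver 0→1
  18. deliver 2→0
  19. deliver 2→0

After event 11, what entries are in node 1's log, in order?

step 1 timeout(2): 2={cand,b=5,log=-}
step 2 deliver 2→0: 0={foll,b=5,log=-}
step 3 deliver 0→2: 2={lead,b=5,log=-}
step 4 propose(2,'q'): —
step 5 deliver 2→1: 1={foll,b=5,log=-}
step 6 deliver 1→2: —
step 7 deliver 2→0: 0={foll,b=5,log=q}
step 8 deliver 0→2: 2={lead,b=5,log=q}
step 9 timeout(2): 2={cand,b=8,log=q}
step 10 deliver 2→0: 0={foll,b=8,log=q}
step 11 deliver 0→2: 2={lead,b=8,log=q}

empty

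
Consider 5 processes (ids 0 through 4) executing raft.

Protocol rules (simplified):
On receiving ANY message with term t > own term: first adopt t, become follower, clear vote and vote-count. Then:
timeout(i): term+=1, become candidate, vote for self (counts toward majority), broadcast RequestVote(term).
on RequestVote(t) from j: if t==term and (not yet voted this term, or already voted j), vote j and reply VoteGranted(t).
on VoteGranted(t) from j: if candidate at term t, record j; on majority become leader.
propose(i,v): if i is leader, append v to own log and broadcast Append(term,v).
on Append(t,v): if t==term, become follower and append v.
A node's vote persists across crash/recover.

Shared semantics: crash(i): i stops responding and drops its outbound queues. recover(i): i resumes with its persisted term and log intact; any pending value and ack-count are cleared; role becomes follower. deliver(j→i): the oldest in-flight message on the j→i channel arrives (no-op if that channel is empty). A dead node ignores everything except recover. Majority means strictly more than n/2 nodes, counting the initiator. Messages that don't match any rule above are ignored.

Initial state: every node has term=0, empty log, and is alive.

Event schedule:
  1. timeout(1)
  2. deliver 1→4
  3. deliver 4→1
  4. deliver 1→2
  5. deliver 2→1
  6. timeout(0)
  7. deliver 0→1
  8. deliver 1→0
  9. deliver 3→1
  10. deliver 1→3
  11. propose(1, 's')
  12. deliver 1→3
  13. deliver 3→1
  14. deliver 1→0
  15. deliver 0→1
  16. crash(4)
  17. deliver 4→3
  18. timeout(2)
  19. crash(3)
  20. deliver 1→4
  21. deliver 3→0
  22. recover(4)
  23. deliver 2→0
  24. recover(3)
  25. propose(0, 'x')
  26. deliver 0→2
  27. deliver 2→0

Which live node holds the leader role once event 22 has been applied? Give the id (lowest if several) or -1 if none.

1

e1 timeout(1): 1[cand,t=1,-]
e2 deliver 1→4: 4[foll,t=1,-]
e3 deliver 4→1: ·
e4 deliver 1→2: 2[foll,t=1,-]
e5 deliver 2→1: 1[lead,t=1,-]
e6 timeout(0): 0[cand,t=1,-]
e7 deliver 0→1: ·
e8 deliver 1→0: ·
e9 deliver 3→1: ·
e10 deliver 1→3: 3[foll,t=1,-]
e11 propose(1,'s'): 1[lead,t=1,s]
e12 deliver 1→3: 3[foll,t=1,s]
e13 deliver 3→1: ·
e14 deliver 1→0: 0[foll,t=1,s]
e15 deliver 0→1: ·
e16 crash(4): 4[✗foll,t=1,-]
e17 deliver 4→3: ·
e18 timeout(2): 2[cand,t=2,-]
e19 crash(3): 3[✗foll,t=1,s]
e20 deliver 1→4: ·
e21 deliver 3→0: ·
e22 recover(4): 4[foll,t=1,-]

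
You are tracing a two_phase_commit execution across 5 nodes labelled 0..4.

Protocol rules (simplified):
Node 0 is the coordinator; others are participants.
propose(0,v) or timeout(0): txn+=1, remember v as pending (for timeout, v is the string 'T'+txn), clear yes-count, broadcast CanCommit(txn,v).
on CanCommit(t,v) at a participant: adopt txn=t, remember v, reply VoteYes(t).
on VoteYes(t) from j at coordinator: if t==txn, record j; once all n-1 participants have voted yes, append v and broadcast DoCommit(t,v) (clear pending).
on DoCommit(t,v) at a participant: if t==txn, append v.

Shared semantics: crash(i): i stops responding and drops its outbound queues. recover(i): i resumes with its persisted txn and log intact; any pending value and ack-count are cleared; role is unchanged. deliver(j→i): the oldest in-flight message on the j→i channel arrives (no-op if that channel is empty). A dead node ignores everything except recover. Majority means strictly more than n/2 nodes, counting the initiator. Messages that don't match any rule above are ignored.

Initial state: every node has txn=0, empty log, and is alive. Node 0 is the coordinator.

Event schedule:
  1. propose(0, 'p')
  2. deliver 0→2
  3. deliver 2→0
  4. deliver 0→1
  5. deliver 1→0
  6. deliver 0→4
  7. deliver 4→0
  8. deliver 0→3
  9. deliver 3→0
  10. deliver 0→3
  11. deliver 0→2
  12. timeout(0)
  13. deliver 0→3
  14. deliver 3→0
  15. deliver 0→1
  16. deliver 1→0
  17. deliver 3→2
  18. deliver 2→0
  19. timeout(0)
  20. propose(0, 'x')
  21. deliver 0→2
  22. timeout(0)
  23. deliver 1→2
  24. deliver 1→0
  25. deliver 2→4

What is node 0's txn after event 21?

1. propose(0,'p'):  <0:coor t1 ->
2. deliver 0→2:  <2:part t1 ->
3. deliver 2→0:  nop
4. deliver 0→1:  <1:part t1 ->
5. deliver 1→0:  nop
6. deliver 0→4:  <4:part t1 ->
7. deliver 4→0:  nop
8. deliver 0→3:  <3:part t1 ->
9. deliver 3→0:  <0:coor t1 p>
10. deliver 0→3:  <3:part t1 p>
11. deliver 0→2:  <2:part t1 p>
12. timeout(0):  <0:coor t2 p>
13. deliver 0→3:  <3:part t2 p>
14. deliver 3→0:  nop
15. deliver 0→1:  <1:part t1 p>
16. deliver 1→0:  nop
17. deliver 3→2:  nop
18. deliver 2→0:  nop
19. timeout(0):  <0:coor t3 p>
20. propose(0,'x'):  <0:coor t4 p>
21. deliver 0→2:  <2:part t2 p>

4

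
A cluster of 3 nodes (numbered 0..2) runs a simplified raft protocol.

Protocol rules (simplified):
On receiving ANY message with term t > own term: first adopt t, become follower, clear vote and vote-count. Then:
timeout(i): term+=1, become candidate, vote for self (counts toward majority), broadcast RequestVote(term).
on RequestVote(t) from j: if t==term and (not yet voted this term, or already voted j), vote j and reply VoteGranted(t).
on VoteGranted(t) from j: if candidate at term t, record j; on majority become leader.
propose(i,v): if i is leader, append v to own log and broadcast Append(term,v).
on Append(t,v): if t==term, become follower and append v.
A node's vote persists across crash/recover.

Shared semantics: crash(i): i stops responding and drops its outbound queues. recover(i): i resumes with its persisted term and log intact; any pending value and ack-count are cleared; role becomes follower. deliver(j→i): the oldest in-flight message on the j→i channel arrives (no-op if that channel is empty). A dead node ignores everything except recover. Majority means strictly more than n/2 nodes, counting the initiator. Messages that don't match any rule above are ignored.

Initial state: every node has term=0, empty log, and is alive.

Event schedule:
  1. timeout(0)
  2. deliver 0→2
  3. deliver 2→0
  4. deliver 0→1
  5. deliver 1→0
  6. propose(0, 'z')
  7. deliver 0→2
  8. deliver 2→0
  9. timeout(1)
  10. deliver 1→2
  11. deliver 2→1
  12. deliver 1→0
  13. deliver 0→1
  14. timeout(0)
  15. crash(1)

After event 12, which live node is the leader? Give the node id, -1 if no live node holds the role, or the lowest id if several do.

after 1 — timeout(0): n0:cand/t1/[-]
after 2 — deliver 0→2: n2:foll/t1/[-]
after 3 — deliver 2→0: n0:lead/t1/[-]
after 4 — deliver 0→1: n1:foll/t1/[-]
after 5 — deliver 1→0: ·
after 6 — propose(0,'z'): n0:lead/t1/[z]
after 7 — deliver 0→2: n2:foll/t1/[z]
after 8 — deliver 2→0: ·
after 9 — timeout(1): n1:cand/t2/[-]
after 10 — deliver 1→2: n2:foll/t2/[z]
after 11 — deliver 2→1: n1:lead/t2/[-]
after 12 — deliver 1→0: n0:foll/t2/[z]

1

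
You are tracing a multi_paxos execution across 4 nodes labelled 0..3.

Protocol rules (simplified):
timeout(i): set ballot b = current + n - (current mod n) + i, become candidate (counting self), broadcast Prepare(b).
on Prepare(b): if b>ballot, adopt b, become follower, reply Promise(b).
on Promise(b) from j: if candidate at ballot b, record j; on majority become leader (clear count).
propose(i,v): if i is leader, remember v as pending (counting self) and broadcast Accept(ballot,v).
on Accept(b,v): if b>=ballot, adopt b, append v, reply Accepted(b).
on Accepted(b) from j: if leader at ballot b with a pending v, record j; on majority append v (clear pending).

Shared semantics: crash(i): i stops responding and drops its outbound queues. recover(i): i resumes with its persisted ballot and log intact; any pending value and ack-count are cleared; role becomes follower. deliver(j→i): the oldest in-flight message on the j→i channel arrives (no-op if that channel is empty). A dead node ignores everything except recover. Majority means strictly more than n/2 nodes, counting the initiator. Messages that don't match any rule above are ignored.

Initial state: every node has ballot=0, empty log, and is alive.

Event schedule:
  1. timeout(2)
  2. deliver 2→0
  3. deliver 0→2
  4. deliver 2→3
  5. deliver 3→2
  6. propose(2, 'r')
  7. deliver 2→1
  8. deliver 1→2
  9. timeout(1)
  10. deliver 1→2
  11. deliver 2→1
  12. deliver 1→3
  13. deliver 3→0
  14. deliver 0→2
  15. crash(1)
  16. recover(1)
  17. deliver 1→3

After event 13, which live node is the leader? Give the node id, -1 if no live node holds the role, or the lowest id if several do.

step 1 timeout(2): 2={cand,b=6,log=-}
step 2 deliver 2→0: 0={foll,b=6,log=-}
step 3 deliver 0→2: —
step 4 deliver 2→3: 3={foll,b=6,log=-}
step 5 deliver 3→2: 2={lead,b=6,log=-}
step 6 propose(2,'r'): —
step 7 deliver 2→1: 1={foll,b=6,log=-}
step 8 deliver 1→2: —
step 9 timeout(1): 1={cand,b=9,log=-}
step 10 deliver 1→2: 2={foll,b=9,log=-}
step 11 deliver 2→1: —
step 12 deliver 1→3: 3={foll,b=9,log=-}
step 13 deliver 3→0: —

-1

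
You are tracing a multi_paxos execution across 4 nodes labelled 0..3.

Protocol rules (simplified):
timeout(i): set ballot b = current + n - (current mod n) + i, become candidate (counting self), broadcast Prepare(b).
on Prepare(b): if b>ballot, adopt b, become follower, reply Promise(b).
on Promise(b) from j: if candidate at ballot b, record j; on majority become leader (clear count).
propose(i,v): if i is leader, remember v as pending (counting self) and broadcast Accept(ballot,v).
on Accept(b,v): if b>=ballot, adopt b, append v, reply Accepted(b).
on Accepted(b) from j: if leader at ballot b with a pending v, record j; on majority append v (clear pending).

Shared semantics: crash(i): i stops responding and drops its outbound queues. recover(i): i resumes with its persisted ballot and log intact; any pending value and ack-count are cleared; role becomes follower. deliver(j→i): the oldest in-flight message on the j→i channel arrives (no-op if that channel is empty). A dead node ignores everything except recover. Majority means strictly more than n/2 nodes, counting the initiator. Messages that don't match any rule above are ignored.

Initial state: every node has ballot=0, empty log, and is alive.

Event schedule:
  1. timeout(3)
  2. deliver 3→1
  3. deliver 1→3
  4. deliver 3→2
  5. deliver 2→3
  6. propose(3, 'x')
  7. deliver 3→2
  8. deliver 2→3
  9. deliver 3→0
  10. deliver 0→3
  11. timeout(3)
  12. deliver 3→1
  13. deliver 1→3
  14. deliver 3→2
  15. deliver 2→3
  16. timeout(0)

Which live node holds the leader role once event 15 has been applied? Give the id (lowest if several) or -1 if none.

-1

[1] timeout(3) → N3(cand b7 [-])
[2] deliver 3→1 → N1(foll b7 [-])
[3] deliver 1→3 → ∅
[4] deliver 3→2 → N2(foll b7 [-])
[5] deliver 2→3 → N3(lead b7 [-])
[6] propose(3,'x') → ∅
[7] deliver 3→2 → N2(foll b7 [x])
[8] deliver 2→3 → ∅
[9] deliver 3→0 → N0(foll b7 [-])
[10] deliver 0→3 → ∅
[11] timeout(3) → N3(cand b11 [-])
[12] deliver 3→1 → N1(foll b7 [x])
[13] deliver 1→3 → ∅
[14] deliver 3→2 → N2(foll b11 [x])
[15] deliver 2→3 → ∅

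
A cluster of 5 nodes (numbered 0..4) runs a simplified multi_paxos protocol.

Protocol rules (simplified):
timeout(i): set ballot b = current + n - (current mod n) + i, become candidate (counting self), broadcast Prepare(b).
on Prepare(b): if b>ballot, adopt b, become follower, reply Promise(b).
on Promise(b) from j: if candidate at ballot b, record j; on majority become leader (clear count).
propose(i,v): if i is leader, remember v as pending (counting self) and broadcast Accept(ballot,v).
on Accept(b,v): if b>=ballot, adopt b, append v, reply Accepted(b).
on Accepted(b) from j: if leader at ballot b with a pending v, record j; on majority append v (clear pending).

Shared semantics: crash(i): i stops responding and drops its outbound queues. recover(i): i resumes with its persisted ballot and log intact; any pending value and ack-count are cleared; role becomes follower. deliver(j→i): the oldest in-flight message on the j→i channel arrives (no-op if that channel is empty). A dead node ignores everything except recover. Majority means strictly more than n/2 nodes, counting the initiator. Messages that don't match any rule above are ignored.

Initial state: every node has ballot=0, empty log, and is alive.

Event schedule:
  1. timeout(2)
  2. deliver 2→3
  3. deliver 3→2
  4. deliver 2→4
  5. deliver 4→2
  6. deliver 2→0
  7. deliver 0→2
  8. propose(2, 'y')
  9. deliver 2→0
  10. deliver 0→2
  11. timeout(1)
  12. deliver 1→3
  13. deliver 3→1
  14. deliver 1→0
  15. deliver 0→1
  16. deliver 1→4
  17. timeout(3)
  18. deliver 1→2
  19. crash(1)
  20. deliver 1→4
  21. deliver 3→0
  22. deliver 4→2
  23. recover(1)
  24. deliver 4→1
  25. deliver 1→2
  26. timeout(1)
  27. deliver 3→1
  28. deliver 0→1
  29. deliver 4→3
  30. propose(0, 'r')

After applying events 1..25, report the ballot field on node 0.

e1 timeout(2): 2[cand,b=7,-]
e2 deliver 2→3: 3[foll,b=7,-]
e3 deliver 3→2: ·
e4 deliver 2→4: 4[foll,b=7,-]
e5 deliver 4→2: 2[lead,b=7,-]
e6 deliver 2→0: 0[foll,b=7,-]
e7 deliver 0→2: ·
e8 propose(2,'y'): ·
e9 deliver 2→0: 0[foll,b=7,y]
e10 deliver 0→2: ·
e11 timeout(1): 1[cand,b=6,-]
e12 deliver 1→3: ·
e13 deliver 3→1: ·
e14 deliver 1→0: ·
e15 deliver 0→1: ·
e16 deliver 1→4: ·
e17 timeout(3): 3[cand,b=13,-]
e18 deliver 1→2: ·
e19 crash(1): 1[✗cand,b=6,-]
e20 deliver 1→4: ·
e21 deliver 3→0: 0[foll,b=13,y]
e22 deliver 4→2: ·
e23 recover(1): 1[foll,b=6,-]
e24 deliver 4→1: ·
e25 deliver 1→2: ·

13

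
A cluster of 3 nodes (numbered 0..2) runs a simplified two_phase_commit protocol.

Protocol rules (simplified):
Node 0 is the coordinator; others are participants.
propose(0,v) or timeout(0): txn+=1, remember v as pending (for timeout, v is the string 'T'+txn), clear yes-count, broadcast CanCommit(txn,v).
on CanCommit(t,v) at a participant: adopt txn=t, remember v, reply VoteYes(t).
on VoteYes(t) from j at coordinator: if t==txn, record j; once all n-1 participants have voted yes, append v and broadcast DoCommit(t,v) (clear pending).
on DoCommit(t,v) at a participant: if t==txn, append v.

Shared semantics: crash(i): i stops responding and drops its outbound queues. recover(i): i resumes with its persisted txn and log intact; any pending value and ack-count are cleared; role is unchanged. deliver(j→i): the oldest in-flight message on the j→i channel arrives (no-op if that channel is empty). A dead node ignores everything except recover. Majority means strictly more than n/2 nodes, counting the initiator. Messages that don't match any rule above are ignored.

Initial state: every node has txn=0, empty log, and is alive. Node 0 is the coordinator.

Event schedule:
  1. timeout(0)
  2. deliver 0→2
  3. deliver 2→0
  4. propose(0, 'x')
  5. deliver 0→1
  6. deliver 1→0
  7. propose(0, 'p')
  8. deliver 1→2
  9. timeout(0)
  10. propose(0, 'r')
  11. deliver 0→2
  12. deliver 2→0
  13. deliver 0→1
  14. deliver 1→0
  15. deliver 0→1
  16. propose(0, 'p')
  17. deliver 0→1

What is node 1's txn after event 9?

1

1. timeout(0):  <0:coor t1 ->
2. deliver 0→2:  <2:part t1 ->
3. deliver 2→0:  nop
4. propose(0,'x'):  <0:coor t2 ->
5. deliver 0→1:  <1:part t1 ->
6. deliver 1→0:  nop
7. propose(0,'p'):  <0:coor t3 ->
8. deliver 1→2:  nop
9. timeout(0):  <0:coor t4 ->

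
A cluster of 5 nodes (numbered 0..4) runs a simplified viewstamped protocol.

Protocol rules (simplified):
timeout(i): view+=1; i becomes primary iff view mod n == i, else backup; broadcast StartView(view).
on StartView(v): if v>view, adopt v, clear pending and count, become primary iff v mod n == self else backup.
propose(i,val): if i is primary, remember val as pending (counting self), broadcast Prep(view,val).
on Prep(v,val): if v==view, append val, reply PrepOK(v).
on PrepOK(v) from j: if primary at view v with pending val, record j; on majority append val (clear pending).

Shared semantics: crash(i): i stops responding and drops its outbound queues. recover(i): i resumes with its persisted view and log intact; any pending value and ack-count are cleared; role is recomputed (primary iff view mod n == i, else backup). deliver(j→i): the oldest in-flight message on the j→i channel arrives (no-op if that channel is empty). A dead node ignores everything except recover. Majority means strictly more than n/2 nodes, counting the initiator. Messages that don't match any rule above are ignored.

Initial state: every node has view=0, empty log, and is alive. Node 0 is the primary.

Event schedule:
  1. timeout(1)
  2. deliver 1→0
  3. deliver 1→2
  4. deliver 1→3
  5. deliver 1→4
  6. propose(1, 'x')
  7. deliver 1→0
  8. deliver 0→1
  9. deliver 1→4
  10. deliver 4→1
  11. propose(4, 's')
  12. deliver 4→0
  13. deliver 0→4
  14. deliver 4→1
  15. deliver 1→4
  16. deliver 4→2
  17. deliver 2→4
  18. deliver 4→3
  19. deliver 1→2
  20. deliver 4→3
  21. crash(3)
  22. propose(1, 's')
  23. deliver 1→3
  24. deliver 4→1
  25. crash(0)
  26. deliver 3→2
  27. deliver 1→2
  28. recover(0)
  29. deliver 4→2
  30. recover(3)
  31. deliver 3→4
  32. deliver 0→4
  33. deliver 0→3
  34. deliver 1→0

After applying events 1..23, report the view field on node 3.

after 1 — timeout(1): n1:prim/v1/[-]
after 2 — deliver 1→0: n0:back/v1/[-]
after 3 — deliver 1→2: n2:back/v1/[-]
after 4 — deliver 1→3: n3:back/v1/[-]
after 5 — deliver 1→4: n4:back/v1/[-]
after 6 — propose(1,'x'): ·
after 7 — deliver 1→0: n0:back/v1/[x]
after 8 — deliver 0→1: ·
after 9 — deliver 1→4: n4:back/v1/[x]
after 10 — deliver 4→1: n1:prim/v1/[x]
after 11 — propose(4,'s'): ·
after 12 — deliver 4→0: ·
after 13 — deliver 0→4: ·
after 14 — deliver 4→1: ·
after 15 — deliver 1→4: ·
after 16 — deliver 4→2: ·
after 17 — deliver 2→4: ·
after 18 — deliver 4→3: ·
after 19 — deliver 1→2: n2:back/v1/[x]
after 20 — deliver 4→3: ·
after 21 — crash(3): n3:✗back/v1/[-]
after 22 — propose(1,'s'): ·
after 23 — deliver 1→3: ·

1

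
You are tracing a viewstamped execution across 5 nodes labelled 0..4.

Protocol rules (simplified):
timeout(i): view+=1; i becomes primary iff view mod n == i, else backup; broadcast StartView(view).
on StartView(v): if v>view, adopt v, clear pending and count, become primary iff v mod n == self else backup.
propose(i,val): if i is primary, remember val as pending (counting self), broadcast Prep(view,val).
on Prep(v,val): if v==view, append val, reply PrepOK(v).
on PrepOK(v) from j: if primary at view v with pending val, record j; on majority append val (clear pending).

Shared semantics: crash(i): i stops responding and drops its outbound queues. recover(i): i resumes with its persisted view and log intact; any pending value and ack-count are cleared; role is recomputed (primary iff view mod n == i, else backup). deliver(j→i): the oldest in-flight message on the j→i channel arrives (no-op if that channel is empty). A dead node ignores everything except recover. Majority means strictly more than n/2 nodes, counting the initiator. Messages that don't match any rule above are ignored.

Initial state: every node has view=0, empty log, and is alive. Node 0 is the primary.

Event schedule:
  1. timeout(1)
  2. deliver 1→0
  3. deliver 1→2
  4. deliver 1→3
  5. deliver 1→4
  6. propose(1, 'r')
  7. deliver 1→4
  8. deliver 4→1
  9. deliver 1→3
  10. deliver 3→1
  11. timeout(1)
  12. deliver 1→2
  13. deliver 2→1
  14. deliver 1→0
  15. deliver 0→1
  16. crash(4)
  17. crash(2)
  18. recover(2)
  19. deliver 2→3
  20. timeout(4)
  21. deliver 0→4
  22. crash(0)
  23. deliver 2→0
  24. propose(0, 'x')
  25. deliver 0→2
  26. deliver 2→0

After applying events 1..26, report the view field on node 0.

after 1 — timeout(1): n1:prim/v1/[-]
after 2 — deliver 1→0: n0:back/v1/[-]
after 3 — deliver 1→2: n2:back/v1/[-]
after 4 — deliver 1→3: n3:back/v1/[-]
after 5 — deliver 1→4: n4:back/v1/[-]
after 6 — propose(1,'r'): ·
after 7 — deliver 1→4: n4:back/v1/[r]
after 8 — deliver 4→1: ·
after 9 — deliver 1→3: n3:back/v1/[r]
after 10 — deliver 3→1: n1:prim/v1/[r]
after 11 — timeout(1): n1:back/v2/[r]
after 12 — deliver 1→2: n2:back/v1/[r]
after 13 — deliver 2→1: ·
after 14 — deliver 1→0: n0:back/v1/[r]
after 15 — deliver 0→1: ·
after 16 — crash(4): n4:✗back/v1/[r]
after 17 — crash(2): n2:✗back/v1/[r]
after 18 — recover(2): n2:back/v1/[r]
after 19 — deliver 2→3: ·
after 20 — timeout(4): ·
after 21 — deliver 0→4: ·
after 22 — crash(0): n0:✗back/v1/[r]
after 23 — deliver 2→0: ·
after 24 — propose(0,'x'): ·
after 25 — deliver 0→2: ·
after 26 — deliver 2→0: ·

1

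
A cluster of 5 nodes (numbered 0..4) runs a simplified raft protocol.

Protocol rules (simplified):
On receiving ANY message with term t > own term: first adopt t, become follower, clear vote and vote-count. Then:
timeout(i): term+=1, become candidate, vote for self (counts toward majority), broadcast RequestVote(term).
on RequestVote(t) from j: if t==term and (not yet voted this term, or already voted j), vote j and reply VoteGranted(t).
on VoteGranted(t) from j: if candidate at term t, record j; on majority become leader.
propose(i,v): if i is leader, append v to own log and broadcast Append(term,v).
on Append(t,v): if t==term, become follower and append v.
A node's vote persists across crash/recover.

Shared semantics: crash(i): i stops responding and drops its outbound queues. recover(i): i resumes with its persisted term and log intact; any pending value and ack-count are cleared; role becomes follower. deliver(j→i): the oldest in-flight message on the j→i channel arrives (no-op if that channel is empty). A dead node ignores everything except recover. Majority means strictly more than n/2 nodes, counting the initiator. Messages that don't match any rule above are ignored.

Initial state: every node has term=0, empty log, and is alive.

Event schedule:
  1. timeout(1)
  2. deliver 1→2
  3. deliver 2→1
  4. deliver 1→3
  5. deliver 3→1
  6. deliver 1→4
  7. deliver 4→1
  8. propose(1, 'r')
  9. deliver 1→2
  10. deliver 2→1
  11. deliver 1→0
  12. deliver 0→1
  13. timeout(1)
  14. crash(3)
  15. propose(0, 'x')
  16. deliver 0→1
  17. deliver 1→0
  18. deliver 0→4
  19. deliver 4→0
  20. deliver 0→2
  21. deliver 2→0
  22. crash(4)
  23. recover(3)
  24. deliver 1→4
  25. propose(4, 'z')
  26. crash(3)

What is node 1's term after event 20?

after 1 — timeout(1): n1:cand/t1/[-]
after 2 — deliver 1→2: n2:foll/t1/[-]
after 3 — deliver 2→1: ·
after 4 — deliver 1→3: n3:foll/t1/[-]
after 5 — deliver 3→1: n1:lead/t1/[-]
after 6 — deliver 1→4: n4:foll/t1/[-]
after 7 — deliver 4→1: ·
after 8 — propose(1,'r'): n1:lead/t1/[r]
after 9 — deliver 1→2: n2:foll/t1/[r]
after 10 — deliver 2→1: ·
after 11 — deliver 1→0: n0:foll/t1/[-]
after 12 — deliver 0→1: ·
after 13 — timeout(1): n1:cand/t2/[r]
after 14 — crash(3): n3:✗foll/t1/[-]
after 15 — propose(0,'x'): ·
after 16 — deliver 0→1: ·
after 17 — deliver 1→0: n0:foll/t1/[r]
after 18 — deliver 0→4: ·
after 19 — deliver 4→0: ·
after 20 — deliver 0→2: ·

2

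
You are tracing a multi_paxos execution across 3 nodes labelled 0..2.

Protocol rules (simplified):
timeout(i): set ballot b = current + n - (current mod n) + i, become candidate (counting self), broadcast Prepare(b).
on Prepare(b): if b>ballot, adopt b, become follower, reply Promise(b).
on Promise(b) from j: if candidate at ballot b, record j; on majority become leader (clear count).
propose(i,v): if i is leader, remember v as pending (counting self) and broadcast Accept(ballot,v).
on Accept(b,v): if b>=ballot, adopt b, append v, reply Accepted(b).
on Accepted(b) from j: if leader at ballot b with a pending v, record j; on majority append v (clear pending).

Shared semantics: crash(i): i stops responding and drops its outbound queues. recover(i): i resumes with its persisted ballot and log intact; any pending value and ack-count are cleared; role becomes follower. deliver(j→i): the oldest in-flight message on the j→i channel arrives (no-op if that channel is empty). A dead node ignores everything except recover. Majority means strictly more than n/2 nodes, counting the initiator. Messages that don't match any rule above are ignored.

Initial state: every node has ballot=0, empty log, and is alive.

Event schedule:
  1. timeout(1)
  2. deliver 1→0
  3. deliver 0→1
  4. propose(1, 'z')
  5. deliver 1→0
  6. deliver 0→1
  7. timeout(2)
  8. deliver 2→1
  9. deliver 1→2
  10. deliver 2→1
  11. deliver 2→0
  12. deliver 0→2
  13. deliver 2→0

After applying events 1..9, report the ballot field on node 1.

5

[1] timeout(1) → N1(cand b4 [-])
[2] deliver 1→0 → N0(foll b4 [-])
[3] deliver 0→1 → N1(lead b4 [-])
[4] propose(1,'z') → ∅
[5] deliver 1→0 → N0(foll b4 [z])
[6] deliver 0→1 → N1(lead b4 [z])
[7] timeout(2) → N2(cand b5 [-])
[8] deliver 2→1 → N1(foll b5 [z])
[9] deliver 1→2 → ∅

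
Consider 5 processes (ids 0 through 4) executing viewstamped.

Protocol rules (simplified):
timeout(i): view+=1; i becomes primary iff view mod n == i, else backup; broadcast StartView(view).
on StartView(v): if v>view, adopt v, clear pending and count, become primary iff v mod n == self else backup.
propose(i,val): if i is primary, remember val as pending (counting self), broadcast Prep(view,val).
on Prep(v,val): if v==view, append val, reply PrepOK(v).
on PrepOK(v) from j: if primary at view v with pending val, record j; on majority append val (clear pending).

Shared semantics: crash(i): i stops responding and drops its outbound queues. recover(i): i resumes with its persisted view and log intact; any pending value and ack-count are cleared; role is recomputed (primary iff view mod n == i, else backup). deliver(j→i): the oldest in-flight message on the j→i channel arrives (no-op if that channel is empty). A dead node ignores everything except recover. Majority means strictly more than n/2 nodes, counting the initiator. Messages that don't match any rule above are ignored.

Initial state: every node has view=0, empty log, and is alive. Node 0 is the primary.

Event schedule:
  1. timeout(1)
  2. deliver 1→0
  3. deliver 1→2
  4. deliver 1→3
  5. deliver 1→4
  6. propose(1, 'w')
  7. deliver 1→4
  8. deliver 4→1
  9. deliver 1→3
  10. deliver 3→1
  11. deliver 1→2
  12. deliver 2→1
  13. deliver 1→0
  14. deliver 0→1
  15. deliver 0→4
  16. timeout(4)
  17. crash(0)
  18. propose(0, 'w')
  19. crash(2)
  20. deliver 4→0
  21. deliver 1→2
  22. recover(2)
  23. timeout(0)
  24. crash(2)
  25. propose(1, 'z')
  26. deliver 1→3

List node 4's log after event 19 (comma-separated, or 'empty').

[1] timeout(1) → N1(prim v1 [-])
[2] deliver 1→0 → N0(back v1 [-])
[3] deliver 1→2 → N2(back v1 [-])
[4] deliver 1→3 → N3(back v1 [-])
[5] deliver 1→4 → N4(back v1 [-])
[6] propose(1,'w') → ∅
[7] deliver 1→4 → N4(back v1 [w])
[8] deliver 4→1 → ∅
[9] deliver 1→3 → N3(back v1 [w])
[10] deliver 3→1 → N1(prim v1 [w])
[11] deliver 1→2 → N2(back v1 [w])
[12] deliver 2→1 → ∅
[13] deliver 1→0 → N0(back v1 [w])
[14] deliver 0→1 → ∅
[15] deliver 0→4 → ∅
[16] timeout(4) → N4(back v2 [w])
[17] crash(0) → N0(✗back v1 [w])
[18] propose(0,'w') → ∅
[19] crash(2) → N2(✗back v1 [w])

w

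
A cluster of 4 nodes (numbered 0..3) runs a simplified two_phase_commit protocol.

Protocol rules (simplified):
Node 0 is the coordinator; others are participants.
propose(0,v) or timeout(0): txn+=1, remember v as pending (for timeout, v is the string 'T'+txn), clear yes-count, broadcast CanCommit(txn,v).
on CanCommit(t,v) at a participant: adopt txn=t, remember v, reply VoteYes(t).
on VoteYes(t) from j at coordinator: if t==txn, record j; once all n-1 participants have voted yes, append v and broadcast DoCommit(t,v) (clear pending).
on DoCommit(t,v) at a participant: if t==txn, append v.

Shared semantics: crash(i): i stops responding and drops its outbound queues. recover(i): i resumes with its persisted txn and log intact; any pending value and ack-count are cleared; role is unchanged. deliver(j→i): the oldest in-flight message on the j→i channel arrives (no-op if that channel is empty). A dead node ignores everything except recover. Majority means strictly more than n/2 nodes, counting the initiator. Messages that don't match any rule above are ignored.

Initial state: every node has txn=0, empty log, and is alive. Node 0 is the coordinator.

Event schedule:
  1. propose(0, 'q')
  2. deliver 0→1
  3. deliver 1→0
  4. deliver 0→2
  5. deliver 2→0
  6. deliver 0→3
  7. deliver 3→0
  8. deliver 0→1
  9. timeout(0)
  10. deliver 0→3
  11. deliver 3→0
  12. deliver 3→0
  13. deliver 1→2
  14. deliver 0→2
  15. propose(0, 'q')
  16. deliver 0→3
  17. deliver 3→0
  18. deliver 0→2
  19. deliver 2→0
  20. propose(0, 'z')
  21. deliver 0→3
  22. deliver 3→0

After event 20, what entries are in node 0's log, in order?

1. propose(0,'q'):  <0:coor t1 ->
2. deliver 0→1:  <1:part t1 ->
3. deliver 1→0:  nop
4. deliver 0→2:  <2:part t1 ->
5. deliver 2→0:  nop
6. deliver 0→3:  <3:part t1 ->
7. deliver 3→0:  <0:coor t1 q>
8. deliver 0→1:  <1:part t1 q>
9. timeout(0):  <0:coor t2 q>
10. deliver 0→3:  <3:part t1 q>
11. deliver 3→0:  nop
12. deliver 3→0:  nop
13. deliver 1→2:  nop
14. deliver 0→2:  <2:part t1 q>
15. propose(0,'q'):  <0:coor t3 q>
16. deliver 0→3:  <3:part t2 q>
17. deliver 3→0:  nop
18. deliver 0→2:  <2:part t2 q>
19. deliver 2→0:  nop
20. propose(0,'z'):  <0:coor t4 q>

q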